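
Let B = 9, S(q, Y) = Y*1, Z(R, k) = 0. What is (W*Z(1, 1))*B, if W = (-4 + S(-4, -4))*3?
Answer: 0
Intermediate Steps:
S(q, Y) = Y
W = -24 (W = (-4 - 4)*3 = -8*3 = -24)
(W*Z(1, 1))*B = -24*0*9 = 0*9 = 0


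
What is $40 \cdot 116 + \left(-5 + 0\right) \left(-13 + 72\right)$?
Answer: $4345$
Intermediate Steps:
$40 \cdot 116 + \left(-5 + 0\right) \left(-13 + 72\right) = 4640 - 295 = 4345$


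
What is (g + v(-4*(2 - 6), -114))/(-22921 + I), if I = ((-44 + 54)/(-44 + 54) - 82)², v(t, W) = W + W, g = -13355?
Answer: 13583/16360 ≈ 0.83026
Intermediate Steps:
v(t, W) = 2*W
I = 6561 (I = (10/10 - 82)² = (10*(⅒) - 82)² = (1 - 82)² = (-81)² = 6561)
(g + v(-4*(2 - 6), -114))/(-22921 + I) = (-13355 + 2*(-114))/(-22921 + 6561) = (-13355 - 228)/(-16360) = -13583*(-1/16360) = 13583/16360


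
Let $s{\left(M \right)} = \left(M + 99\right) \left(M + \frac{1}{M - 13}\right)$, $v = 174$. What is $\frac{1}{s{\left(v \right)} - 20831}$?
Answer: $\frac{23}{613472} \approx 3.7491 \cdot 10^{-5}$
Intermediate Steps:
$s{\left(M \right)} = \left(99 + M\right) \left(M + \frac{1}{-13 + M}\right)$
$\frac{1}{s{\left(v \right)} - 20831} = \frac{1}{\frac{99 + 174^{3} - 223764 + 86 \cdot 174^{2}}{-13 + 174} - 20831} = \frac{1}{\frac{99 + 5268024 - 223764 + 86 \cdot 30276}{161} - 20831} = \frac{1}{\frac{99 + 5268024 - 223764 + 2603736}{161} - 20831} = \frac{1}{\frac{1}{161} \cdot 7648095 - 20831} = \frac{1}{\frac{1092585}{23} - 20831} = \frac{1}{\frac{613472}{23}} = \frac{23}{613472}$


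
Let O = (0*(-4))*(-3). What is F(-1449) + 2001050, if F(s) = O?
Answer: 2001050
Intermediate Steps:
O = 0 (O = 0*(-3) = 0)
F(s) = 0
F(-1449) + 2001050 = 0 + 2001050 = 2001050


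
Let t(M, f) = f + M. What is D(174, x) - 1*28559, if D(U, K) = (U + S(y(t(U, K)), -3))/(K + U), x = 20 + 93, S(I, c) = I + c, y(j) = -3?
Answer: -1170895/41 ≈ -28558.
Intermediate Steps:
t(M, f) = M + f
x = 113
D(U, K) = (-6 + U)/(K + U) (D(U, K) = (U + (-3 - 3))/(K + U) = (U - 6)/(K + U) = (-6 + U)/(K + U))
D(174, x) - 1*28559 = (-6 + 174)/(113 + 174) - 1*28559 = 168/287 - 28559 = (1/287)*168 - 28559 = 24/41 - 28559 = -1170895/41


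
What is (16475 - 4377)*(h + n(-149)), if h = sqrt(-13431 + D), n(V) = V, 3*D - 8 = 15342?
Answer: -1802602 + 12098*I*sqrt(74829)/3 ≈ -1.8026e+6 + 1.1031e+6*I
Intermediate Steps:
D = 15350/3 (D = 8/3 + (1/3)*15342 = 8/3 + 5114 = 15350/3 ≈ 5116.7)
h = I*sqrt(74829)/3 (h = sqrt(-13431 + 15350/3) = sqrt(-24943/3) = I*sqrt(74829)/3 ≈ 91.183*I)
(16475 - 4377)*(h + n(-149)) = (16475 - 4377)*(I*sqrt(74829)/3 - 149) = 12098*(-149 + I*sqrt(74829)/3) = -1802602 + 12098*I*sqrt(74829)/3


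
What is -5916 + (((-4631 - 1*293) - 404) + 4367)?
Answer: -6877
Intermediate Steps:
-5916 + (((-4631 - 1*293) - 404) + 4367) = -5916 + (((-4631 - 293) - 404) + 4367) = -5916 + ((-4924 - 404) + 4367) = -5916 + (-5328 + 4367) = -5916 - 961 = -6877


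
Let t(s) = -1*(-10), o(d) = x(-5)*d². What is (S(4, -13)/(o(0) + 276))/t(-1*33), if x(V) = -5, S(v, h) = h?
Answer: -13/2760 ≈ -0.0047101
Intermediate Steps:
o(d) = -5*d²
t(s) = 10
(S(4, -13)/(o(0) + 276))/t(-1*33) = (-13/(-5*0² + 276))/10 = (-13/(-5*0 + 276))*(⅒) = (-13/(0 + 276))*(⅒) = (-13/276)*(⅒) = ((1/276)*(-13))*(⅒) = -13/276*⅒ = -13/2760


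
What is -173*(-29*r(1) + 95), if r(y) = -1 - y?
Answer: -26469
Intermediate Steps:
-173*(-29*r(1) + 95) = -173*(-29*(-1 - 1*1) + 95) = -173*(-29*(-1 - 1) + 95) = -173*(-29*(-2) + 95) = -173*(58 + 95) = -173*153 = -26469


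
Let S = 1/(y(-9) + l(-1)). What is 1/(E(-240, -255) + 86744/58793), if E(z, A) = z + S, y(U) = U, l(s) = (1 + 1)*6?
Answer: -25197/6001705 ≈ -0.0041983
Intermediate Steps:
l(s) = 12 (l(s) = 2*6 = 12)
S = ⅓ (S = 1/(-9 + 12) = 1/3 = ⅓ ≈ 0.33333)
E(z, A) = ⅓ + z (E(z, A) = z + ⅓ = ⅓ + z)
1/(E(-240, -255) + 86744/58793) = 1/((⅓ - 240) + 86744/58793) = 1/(-719/3 + 86744*(1/58793)) = 1/(-719/3 + 12392/8399) = 1/(-6001705/25197) = -25197/6001705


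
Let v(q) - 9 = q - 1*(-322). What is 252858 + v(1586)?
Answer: 254775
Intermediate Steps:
v(q) = 331 + q (v(q) = 9 + (q - 1*(-322)) = 9 + (q + 322) = 9 + (322 + q) = 331 + q)
252858 + v(1586) = 252858 + (331 + 1586) = 252858 + 1917 = 254775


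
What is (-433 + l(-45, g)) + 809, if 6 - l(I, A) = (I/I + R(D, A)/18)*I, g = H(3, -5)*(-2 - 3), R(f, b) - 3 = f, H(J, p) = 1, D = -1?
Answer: 432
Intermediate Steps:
R(f, b) = 3 + f
g = -5 (g = 1*(-2 - 3) = 1*(-5) = -5)
l(I, A) = 6 - 10*I/9 (l(I, A) = 6 - (I/I + (3 - 1)/18)*I = 6 - (1 + 2*(1/18))*I = 6 - (1 + ⅑)*I = 6 - 10*I/9)
(-433 + l(-45, g)) + 809 = (-433 + (6 - 10/9*(-45))) + 809 = (-433 + (6 + 50)) + 809 = (-433 + 56) + 809 = -377 + 809 = 432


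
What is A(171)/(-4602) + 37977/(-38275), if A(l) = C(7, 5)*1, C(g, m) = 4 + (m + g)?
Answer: -87691277/88070775 ≈ -0.99569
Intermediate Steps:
C(g, m) = 4 + g + m (C(g, m) = 4 + (g + m) = 4 + g + m)
A(l) = 16 (A(l) = (4 + 7 + 5)*1 = 16*1 = 16)
A(171)/(-4602) + 37977/(-38275) = 16/(-4602) + 37977/(-38275) = 16*(-1/4602) + 37977*(-1/38275) = -8/2301 - 37977/38275 = -87691277/88070775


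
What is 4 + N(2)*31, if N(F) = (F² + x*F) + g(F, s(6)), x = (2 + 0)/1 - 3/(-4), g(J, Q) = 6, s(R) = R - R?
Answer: 969/2 ≈ 484.50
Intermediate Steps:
s(R) = 0
x = 11/4 (x = 2*1 - 3*(-¼) = 2 + ¾ = 11/4 ≈ 2.7500)
N(F) = 6 + F² + 11*F/4 (N(F) = (F² + 11*F/4) + 6 = 6 + F² + 11*F/4)
4 + N(2)*31 = 4 + (6 + 2² + (11/4)*2)*31 = 4 + (6 + 4 + 11/2)*31 = 4 + (31/2)*31 = 4 + 961/2 = 969/2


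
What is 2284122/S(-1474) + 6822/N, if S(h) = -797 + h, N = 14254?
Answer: -5423730371/5395139 ≈ -1005.3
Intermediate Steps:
2284122/S(-1474) + 6822/N = 2284122/(-797 - 1474) + 6822/14254 = 2284122/(-2271) + 6822*(1/14254) = 2284122*(-1/2271) + 3411/7127 = -761374/757 + 3411/7127 = -5423730371/5395139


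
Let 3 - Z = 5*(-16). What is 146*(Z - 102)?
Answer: -2774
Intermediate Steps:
Z = 83 (Z = 3 - 5*(-16) = 3 - 1*(-80) = 3 + 80 = 83)
146*(Z - 102) = 146*(83 - 102) = 146*(-19) = -2774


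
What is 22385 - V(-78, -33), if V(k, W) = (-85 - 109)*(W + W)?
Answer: 9581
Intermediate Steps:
V(k, W) = -388*W
22385 - V(-78, -33) = 22385 - (-388)*(-33) = 22385 - 1*12804 = 22385 - 12804 = 9581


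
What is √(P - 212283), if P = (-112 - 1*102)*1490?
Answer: I*√531143 ≈ 728.8*I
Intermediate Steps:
P = -318860 (P = (-112 - 102)*1490 = -214*1490 = -318860)
√(P - 212283) = √(-318860 - 212283) = √(-531143) = I*√531143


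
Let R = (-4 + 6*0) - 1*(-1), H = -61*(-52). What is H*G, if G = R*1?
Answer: -9516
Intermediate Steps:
H = 3172
R = -3 (R = (-4 + 0) + 1 = -4 + 1 = -3)
G = -3 (G = -3*1 = -3)
H*G = 3172*(-3) = -9516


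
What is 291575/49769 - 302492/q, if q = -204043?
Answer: 74548562073/10155016067 ≈ 7.3411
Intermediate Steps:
291575/49769 - 302492/q = 291575/49769 - 302492/(-204043) = 291575*(1/49769) - 302492*(-1/204043) = 291575/49769 + 302492/204043 = 74548562073/10155016067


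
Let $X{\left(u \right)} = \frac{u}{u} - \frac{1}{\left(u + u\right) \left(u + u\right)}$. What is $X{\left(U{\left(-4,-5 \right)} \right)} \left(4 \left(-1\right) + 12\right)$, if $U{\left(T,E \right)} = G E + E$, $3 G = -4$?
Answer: $\frac{182}{25} \approx 7.28$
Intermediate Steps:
$G = - \frac{4}{3}$ ($G = \frac{1}{3} \left(-4\right) = - \frac{4}{3} \approx -1.3333$)
$U{\left(T,E \right)} = - \frac{E}{3}$ ($U{\left(T,E \right)} = - \frac{4 E}{3} + E = - \frac{E}{3}$)
$X{\left(u \right)} = 1 - \frac{1}{4 u^{2}}$ ($X{\left(u \right)} = 1 - \frac{1}{2 u 2 u} = 1 - \frac{1}{4 u^{2}}$)
$X{\left(U{\left(-4,-5 \right)} \right)} \left(4 \left(-1\right) + 12\right) = \left(1 - \frac{1}{4 \cdot \frac{25}{9}}\right) \left(4 \left(-1\right) + 12\right) = \left(1 - \frac{1}{4 \cdot \frac{25}{9}}\right) \left(-4 + 12\right) = \left(1 - \frac{9}{100}\right) 8 = \frac{91}{100} \cdot 8 = \frac{182}{25}$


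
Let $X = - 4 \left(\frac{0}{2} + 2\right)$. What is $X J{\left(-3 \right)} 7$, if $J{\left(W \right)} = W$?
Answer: $168$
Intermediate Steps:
$X = -8$ ($X = - 4 \left(0 \cdot \frac{1}{2} + 2\right) = - 4 \left(0 + 2\right) = \left(-4\right) 2 = -8$)
$X J{\left(-3 \right)} 7 = \left(-8\right) \left(-3\right) 7 = 24 \cdot 7 = 168$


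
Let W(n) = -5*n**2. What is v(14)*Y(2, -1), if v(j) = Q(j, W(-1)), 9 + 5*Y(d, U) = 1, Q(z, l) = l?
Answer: 8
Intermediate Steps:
Y(d, U) = -8/5 (Y(d, U) = -9/5 + (1/5)*1 = -9/5 + 1/5 = -8/5)
v(j) = -5 (v(j) = -5*(-1)**2 = -5*1 = -5)
v(14)*Y(2, -1) = -5*(-8/5) = 8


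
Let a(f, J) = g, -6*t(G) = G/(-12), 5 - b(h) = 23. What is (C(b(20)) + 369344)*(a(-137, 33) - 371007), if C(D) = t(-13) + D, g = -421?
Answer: -2469203108363/18 ≈ -1.3718e+11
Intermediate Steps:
b(h) = -18 (b(h) = 5 - 1*23 = 5 - 23 = -18)
t(G) = G/72 (t(G) = -G/(6*(-12)) = -G*(-1)/(6*12) = -(-1)*G/72 = G/72)
C(D) = -13/72 + D (C(D) = (1/72)*(-13) + D = -13/72 + D)
a(f, J) = -421
(C(b(20)) + 369344)*(a(-137, 33) - 371007) = ((-13/72 - 18) + 369344)*(-421 - 371007) = (-1309/72 + 369344)*(-371428) = (26591459/72)*(-371428) = -2469203108363/18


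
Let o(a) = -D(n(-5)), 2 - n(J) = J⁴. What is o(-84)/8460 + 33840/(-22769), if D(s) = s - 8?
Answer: -271919161/192625740 ≈ -1.4116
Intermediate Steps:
n(J) = 2 - J⁴
D(s) = -8 + s
o(a) = 631 (o(a) = -(-8 + (2 - 1*(-5)⁴)) = -(-8 + (2 - 1*625)) = -(-8 + (2 - 625)) = -(-8 - 623) = -1*(-631) = 631)
o(-84)/8460 + 33840/(-22769) = 631/8460 + 33840/(-22769) = 631*(1/8460) + 33840*(-1/22769) = 631/8460 - 33840/22769 = -271919161/192625740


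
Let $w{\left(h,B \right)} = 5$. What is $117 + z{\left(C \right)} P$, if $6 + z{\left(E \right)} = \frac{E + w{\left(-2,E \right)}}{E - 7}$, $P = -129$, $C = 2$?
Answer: $\frac{5358}{5} \approx 1071.6$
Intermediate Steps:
$z{\left(E \right)} = -6 + \frac{5 + E}{-7 + E}$ ($z{\left(E \right)} = -6 + \frac{E + 5}{E - 7} = -6 + \frac{5 + E}{-7 + E}$)
$117 + z{\left(C \right)} P = 117 + \frac{47 - 10}{-7 + 2} \left(-129\right) = 117 + \frac{47 - 10}{-5} \left(-129\right) = 117 + \left(- \frac{1}{5}\right) 37 \left(-129\right) = 117 - - \frac{4773}{5} = 117 + \frac{4773}{5} = \frac{5358}{5}$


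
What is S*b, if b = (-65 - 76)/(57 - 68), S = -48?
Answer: -6768/11 ≈ -615.27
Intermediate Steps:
b = 141/11 (b = -141/(-11) = -141*(-1/11) = 141/11 ≈ 12.818)
S*b = -48*141/11 = -6768/11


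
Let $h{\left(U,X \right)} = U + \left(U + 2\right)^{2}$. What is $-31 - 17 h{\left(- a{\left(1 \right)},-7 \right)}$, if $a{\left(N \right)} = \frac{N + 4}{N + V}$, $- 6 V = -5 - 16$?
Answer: $- \frac{2069}{81} \approx -25.543$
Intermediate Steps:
$V = \frac{7}{2}$ ($V = - \frac{-5 - 16}{6} = \left(- \frac{1}{6}\right) \left(-21\right) = \frac{7}{2} \approx 3.5$)
$a{\left(N \right)} = \frac{4 + N}{\frac{7}{2} + N}$ ($a{\left(N \right)} = \frac{N + 4}{N + \frac{7}{2}} = \frac{4 + N}{\frac{7}{2} + N}$)
$h{\left(U,X \right)} = U + \left(2 + U\right)^{2}$
$-31 - 17 h{\left(- a{\left(1 \right)},-7 \right)} = -31 - 17 \left(- \frac{2 \left(4 + 1\right)}{7 + 2 \cdot 1} + \left(2 - \frac{2 \left(4 + 1\right)}{7 + 2 \cdot 1}\right)^{2}\right) = -31 - 17 \left(- \frac{2 \cdot 5}{7 + 2} + \left(2 - 2 \frac{1}{7 + 2} \cdot 5\right)^{2}\right) = -31 - 17 \left(- \frac{2 \cdot 5}{9} + \left(2 - 2 \cdot \frac{1}{9} \cdot 5\right)^{2}\right) = -31 - 17 \left(\left(-1\right) \frac{10}{9} + \left(2 - \frac{10}{9}\right)^{2}\right) = -31 - 17 \left(- \frac{10}{9} + \left(2 - \frac{10}{9}\right)^{2}\right) = -31 - 17 \left(- \frac{10}{9} + \left(\frac{8}{9}\right)^{2}\right) = -31 - 17 \left(- \frac{10}{9} + \frac{64}{81}\right) = -31 - - \frac{442}{81} = -31 + \frac{442}{81} = - \frac{2069}{81}$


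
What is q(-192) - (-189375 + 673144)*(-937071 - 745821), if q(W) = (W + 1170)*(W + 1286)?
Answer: 814132049880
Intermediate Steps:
q(W) = (1170 + W)*(1286 + W)
q(-192) - (-189375 + 673144)*(-937071 - 745821) = (1504620 + (-192)² + 2456*(-192)) - (-189375 + 673144)*(-937071 - 745821) = (1504620 + 36864 - 471552) - 483769*(-1682892) = 1069932 - 1*(-814130979948) = 1069932 + 814130979948 = 814132049880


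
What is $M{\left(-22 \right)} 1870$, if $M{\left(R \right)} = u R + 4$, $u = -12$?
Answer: $501160$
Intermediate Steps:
$M{\left(R \right)} = 4 - 12 R$ ($M{\left(R \right)} = - 12 R + 4 = 4 - 12 R$)
$M{\left(-22 \right)} 1870 = \left(4 - -264\right) 1870 = \left(4 + 264\right) 1870 = 268 \cdot 1870 = 501160$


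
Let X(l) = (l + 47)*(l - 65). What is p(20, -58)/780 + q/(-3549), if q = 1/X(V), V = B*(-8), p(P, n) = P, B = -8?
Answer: 10102/393939 ≈ 0.025644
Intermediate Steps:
V = 64 (V = -8*(-8) = 64)
X(l) = (-65 + l)*(47 + l) (X(l) = (47 + l)*(-65 + l) = (-65 + l)*(47 + l))
q = -1/111 (q = 1/(-3055 + 64² - 18*64) = 1/(-3055 + 4096 - 1152) = 1/(-111) = -1/111 ≈ -0.0090090)
p(20, -58)/780 + q/(-3549) = 20/780 - 1/111/(-3549) = 20*(1/780) - 1/111*(-1/3549) = 1/39 + 1/393939 = 10102/393939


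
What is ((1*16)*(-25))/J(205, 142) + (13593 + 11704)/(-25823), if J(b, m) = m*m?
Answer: -130104477/130173743 ≈ -0.99947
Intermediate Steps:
J(b, m) = m²
((1*16)*(-25))/J(205, 142) + (13593 + 11704)/(-25823) = ((1*16)*(-25))/(142²) + (13593 + 11704)/(-25823) = (16*(-25))/20164 + 25297*(-1/25823) = -400*1/20164 - 25297/25823 = -100/5041 - 25297/25823 = -130104477/130173743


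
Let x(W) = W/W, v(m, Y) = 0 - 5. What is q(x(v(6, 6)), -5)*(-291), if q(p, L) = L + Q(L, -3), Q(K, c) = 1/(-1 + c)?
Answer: 6111/4 ≈ 1527.8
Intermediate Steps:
v(m, Y) = -5
x(W) = 1
q(p, L) = -¼ + L (q(p, L) = L + 1/(-1 - 3) = L + 1/(-4) = L - ¼ = -¼ + L)
q(x(v(6, 6)), -5)*(-291) = (-¼ - 5)*(-291) = -21/4*(-291) = 6111/4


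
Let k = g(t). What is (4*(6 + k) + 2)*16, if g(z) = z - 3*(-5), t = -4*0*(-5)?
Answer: 1376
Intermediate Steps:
t = 0 (t = 0*(-5) = 0)
g(z) = 15 + z (g(z) = z + 15 = 15 + z)
k = 15 (k = 15 + 0 = 15)
(4*(6 + k) + 2)*16 = (4*(6 + 15) + 2)*16 = (4*21 + 2)*16 = (84 + 2)*16 = 86*16 = 1376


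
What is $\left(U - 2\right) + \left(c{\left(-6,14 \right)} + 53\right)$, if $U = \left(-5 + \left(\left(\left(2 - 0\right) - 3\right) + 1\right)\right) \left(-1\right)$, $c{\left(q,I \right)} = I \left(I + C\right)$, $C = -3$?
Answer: $210$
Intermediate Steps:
$c{\left(q,I \right)} = I \left(-3 + I\right)$ ($c{\left(q,I \right)} = I \left(I - 3\right) = I \left(-3 + I\right)$)
$U = 5$ ($U = \left(-5 + \left(\left(\left(2 + 0\right) - 3\right) + 1\right)\right) \left(-1\right) = \left(-5 + \left(\left(2 - 3\right) + 1\right)\right) \left(-1\right) = \left(-5 + \left(-1 + 1\right)\right) \left(-1\right) = \left(-5 + 0\right) \left(-1\right) = \left(-5\right) \left(-1\right) = 5$)
$\left(U - 2\right) + \left(c{\left(-6,14 \right)} + 53\right) = \left(5 - 2\right) + \left(14 \left(-3 + 14\right) + 53\right) = 3 + \left(14 \cdot 11 + 53\right) = 3 + \left(154 + 53\right) = 3 + 207 = 210$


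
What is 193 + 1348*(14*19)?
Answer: 358761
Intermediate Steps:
193 + 1348*(14*19) = 193 + 1348*266 = 193 + 358568 = 358761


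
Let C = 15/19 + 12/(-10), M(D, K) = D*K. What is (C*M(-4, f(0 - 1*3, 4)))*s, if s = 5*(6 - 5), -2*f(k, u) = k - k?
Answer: 0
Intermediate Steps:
f(k, u) = 0 (f(k, u) = -(k - k)/2 = -1/2*0 = 0)
s = 5 (s = 5*1 = 5)
C = -39/95 (C = 15*(1/19) + 12*(-1/10) = 15/19 - 6/5 = -39/95 ≈ -0.41053)
(C*M(-4, f(0 - 1*3, 4)))*s = -(-156)*0/95*5 = -39/95*0*5 = 0*5 = 0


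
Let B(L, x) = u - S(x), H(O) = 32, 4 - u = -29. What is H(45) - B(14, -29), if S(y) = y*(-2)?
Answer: 57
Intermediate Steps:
u = 33 (u = 4 - 1*(-29) = 4 + 29 = 33)
S(y) = -2*y
B(L, x) = 33 + 2*x (B(L, x) = 33 - (-2)*x = 33 + 2*x)
H(45) - B(14, -29) = 32 - (33 + 2*(-29)) = 32 - (33 - 58) = 32 - 1*(-25) = 32 + 25 = 57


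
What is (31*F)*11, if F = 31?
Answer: 10571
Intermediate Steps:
(31*F)*11 = (31*31)*11 = 961*11 = 10571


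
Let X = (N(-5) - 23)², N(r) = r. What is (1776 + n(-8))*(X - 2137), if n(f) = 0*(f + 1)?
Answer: -2402928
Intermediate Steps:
n(f) = 0 (n(f) = 0*(1 + f) = 0)
X = 784 (X = (-5 - 23)² = (-28)² = 784)
(1776 + n(-8))*(X - 2137) = (1776 + 0)*(784 - 2137) = 1776*(-1353) = -2402928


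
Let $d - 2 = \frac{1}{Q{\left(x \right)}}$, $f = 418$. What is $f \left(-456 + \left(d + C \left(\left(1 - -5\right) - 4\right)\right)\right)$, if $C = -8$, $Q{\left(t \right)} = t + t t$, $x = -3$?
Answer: $- \frac{589171}{3} \approx -1.9639 \cdot 10^{5}$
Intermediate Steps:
$Q{\left(t \right)} = t + t^{2}$
$d = \frac{13}{6}$ ($d = 2 + \frac{1}{\left(-3\right) \left(1 - 3\right)} = 2 + \frac{1}{\left(-3\right) \left(-2\right)} = 2 + \frac{1}{6} = \frac{13}{6} \approx 2.1667$)
$f \left(-456 + \left(d + C \left(\left(1 - -5\right) - 4\right)\right)\right) = 418 \left(-456 + \left(\frac{13}{6} - 8 \left(\left(1 - -5\right) - 4\right)\right)\right) = 418 \left(-456 + \left(\frac{13}{6} - 8 \left(\left(1 + 5\right) - 4\right)\right)\right) = 418 \left(-456 + \left(\frac{13}{6} - 8 \left(6 - 4\right)\right)\right) = 418 \left(-456 + \left(\frac{13}{6} - 16\right)\right) = 418 \left(-456 - \frac{83}{6}\right) = 418 \left(- \frac{2819}{6}\right) = - \frac{589171}{3}$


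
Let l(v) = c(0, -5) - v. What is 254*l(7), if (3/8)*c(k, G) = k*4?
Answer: -1778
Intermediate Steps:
c(k, G) = 32*k/3 (c(k, G) = 8*(k*4)/3 = 8*(4*k)/3 = 32*k/3)
l(v) = -v (l(v) = (32/3)*0 - v = 0 - v = -v)
254*l(7) = 254*(-1*7) = 254*(-7) = -1778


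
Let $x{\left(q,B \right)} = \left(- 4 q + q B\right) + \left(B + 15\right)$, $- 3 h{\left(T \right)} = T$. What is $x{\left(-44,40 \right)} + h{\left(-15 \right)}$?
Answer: $-1524$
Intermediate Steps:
$h{\left(T \right)} = - \frac{T}{3}$
$x{\left(q,B \right)} = 15 + B - 4 q + B q$ ($x{\left(q,B \right)} = \left(- 4 q + B q\right) + \left(15 + B\right) = 15 + B - 4 q + B q$)
$x{\left(-44,40 \right)} + h{\left(-15 \right)} = \left(15 + 40 - -176 + 40 \left(-44\right)\right) - -5 = \left(15 + 40 + 176 - 1760\right) + 5 = -1529 + 5 = -1524$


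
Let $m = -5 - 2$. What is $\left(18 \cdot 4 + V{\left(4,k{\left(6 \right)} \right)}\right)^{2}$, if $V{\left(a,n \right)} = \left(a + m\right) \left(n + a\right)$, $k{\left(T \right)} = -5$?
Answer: $5625$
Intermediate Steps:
$m = -7$ ($m = -5 - 2 = -7$)
$V{\left(a,n \right)} = \left(-7 + a\right) \left(a + n\right)$ ($V{\left(a,n \right)} = \left(a - 7\right) \left(n + a\right) = \left(-7 + a\right) \left(a + n\right)$)
$\left(18 \cdot 4 + V{\left(4,k{\left(6 \right)} \right)}\right)^{2} = \left(18 \cdot 4 + \left(4^{2} - 28 - -35 + 4 \left(-5\right)\right)\right)^{2} = \left(72 + \left(16 - 28 + 35 - 20\right)\right)^{2} = \left(72 + 3\right)^{2} = 75^{2} = 5625$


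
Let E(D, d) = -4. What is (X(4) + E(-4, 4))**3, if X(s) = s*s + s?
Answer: 4096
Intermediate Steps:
X(s) = s + s**2 (X(s) = s**2 + s = s + s**2)
(X(4) + E(-4, 4))**3 = (4*(1 + 4) - 4)**3 = (4*5 - 4)**3 = (20 - 4)**3 = 16**3 = 4096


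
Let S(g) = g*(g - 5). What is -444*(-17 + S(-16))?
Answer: -141636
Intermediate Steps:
S(g) = g*(-5 + g)
-444*(-17 + S(-16)) = -444*(-17 - 16*(-5 - 16)) = -444*(-17 - 16*(-21)) = -444*(-17 + 336) = -444*319 = -141636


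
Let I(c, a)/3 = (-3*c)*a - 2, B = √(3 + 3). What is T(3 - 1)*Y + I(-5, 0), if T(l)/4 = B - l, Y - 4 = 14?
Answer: -150 + 72*√6 ≈ 26.363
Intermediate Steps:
B = √6 ≈ 2.4495
Y = 18 (Y = 4 + 14 = 18)
I(c, a) = -6 - 9*a*c (I(c, a) = 3*((-3*c)*a - 2) = 3*(-3*a*c - 2) = 3*(-2 - 3*a*c) = -6 - 9*a*c)
T(l) = -4*l + 4*√6 (T(l) = 4*(√6 - l) = -4*l + 4*√6)
T(3 - 1)*Y + I(-5, 0) = (-4*(3 - 1) + 4*√6)*18 + (-6 - 9*0*(-5)) = (-4*2 + 4*√6)*18 + (-6 + 0) = (-8 + 4*√6)*18 - 6 = (-144 + 72*√6) - 6 = -150 + 72*√6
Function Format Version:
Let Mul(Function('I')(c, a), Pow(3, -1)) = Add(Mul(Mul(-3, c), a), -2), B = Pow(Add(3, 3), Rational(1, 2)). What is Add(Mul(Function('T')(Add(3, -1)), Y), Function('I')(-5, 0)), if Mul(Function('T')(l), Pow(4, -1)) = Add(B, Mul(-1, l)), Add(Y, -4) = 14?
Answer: Add(-150, Mul(72, Pow(6, Rational(1, 2)))) ≈ 26.363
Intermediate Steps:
B = Pow(6, Rational(1, 2)) ≈ 2.4495
Y = 18 (Y = Add(4, 14) = 18)
Function('I')(c, a) = Add(-6, Mul(-9, a, c)) (Function('I')(c, a) = Mul(3, Add(Mul(Mul(-3, c), a), -2)) = Mul(3, Add(Mul(-3, a, c), -2)) = Mul(3, Add(-2, Mul(-3, a, c))) = Add(-6, Mul(-9, a, c)))
Function('T')(l) = Add(Mul(-4, l), Mul(4, Pow(6, Rational(1, 2)))) (Function('T')(l) = Mul(4, Add(Pow(6, Rational(1, 2)), Mul(-1, l))) = Add(Mul(-4, l), Mul(4, Pow(6, Rational(1, 2)))))
Add(Mul(Function('T')(Add(3, -1)), Y), Function('I')(-5, 0)) = Add(Mul(Add(Mul(-4, Add(3, -1)), Mul(4, Pow(6, Rational(1, 2)))), 18), Add(-6, Mul(-9, 0, -5))) = Add(Mul(Add(Mul(-4, 2), Mul(4, Pow(6, Rational(1, 2)))), 18), Add(-6, 0)) = Add(Mul(Add(-8, Mul(4, Pow(6, Rational(1, 2)))), 18), -6) = Add(Add(-144, Mul(72, Pow(6, Rational(1, 2)))), -6) = Add(-150, Mul(72, Pow(6, Rational(1, 2))))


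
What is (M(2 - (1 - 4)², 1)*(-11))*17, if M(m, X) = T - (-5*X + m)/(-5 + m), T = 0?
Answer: 187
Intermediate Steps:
M(m, X) = -(m - 5*X)/(-5 + m) (M(m, X) = 0 - (-5*X + m)/(-5 + m) = 0 - (m - 5*X)/(-5 + m) = -(m - 5*X)/(-5 + m))
(M(2 - (1 - 4)², 1)*(-11))*17 = (((-(2 - (1 - 4)²) + 5*1)/(-5 + (2 - (1 - 4)²)))*(-11))*17 = (((-(2 - 1*(-3)²) + 5)/(-5 + (2 - 1*(-3)²)))*(-11))*17 = (((-(2 - 1*9) + 5)/(-5 + (2 - 1*9)))*(-11))*17 = (((-(2 - 9) + 5)/(-5 + (2 - 9)))*(-11))*17 = (((-1*(-7) + 5)/(-5 - 7))*(-11))*17 = (((7 + 5)/(-12))*(-11))*17 = (-1/12*12*(-11))*17 = -1*(-11)*17 = 11*17 = 187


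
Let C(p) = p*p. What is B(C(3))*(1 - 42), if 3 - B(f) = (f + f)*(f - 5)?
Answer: 2829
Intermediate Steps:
C(p) = p**2
B(f) = 3 - 2*f*(-5 + f) (B(f) = 3 - (f + f)*(f - 5) = 3 - 2*f*(-5 + f))
B(C(3))*(1 - 42) = (3 - 2*(3**2)**2 + 10*3**2)*(1 - 42) = (3 - 2*9**2 + 10*9)*(-41) = (3 - 2*81 + 90)*(-41) = (3 - 162 + 90)*(-41) = -69*(-41) = 2829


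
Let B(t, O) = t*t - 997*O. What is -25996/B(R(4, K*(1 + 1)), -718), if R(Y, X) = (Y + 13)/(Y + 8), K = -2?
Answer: -55872/1538539 ≈ -0.036315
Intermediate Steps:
R(Y, X) = (13 + Y)/(8 + Y)
B(t, O) = t**2 - 997*O
-25996/B(R(4, K*(1 + 1)), -718) = -25996/(((13 + 4)/(8 + 4))**2 - 997*(-718)) = -25996/((17/12)**2 + 715846) = -25996/(289/144 + 715846) = -25996/103082113/144 = -25996*144/103082113 = -55872/1538539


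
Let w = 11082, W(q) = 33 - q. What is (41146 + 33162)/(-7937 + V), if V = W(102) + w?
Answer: 18577/769 ≈ 24.157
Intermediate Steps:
V = 11013 (V = (33 - 1*102) + 11082 = (33 - 102) + 11082 = -69 + 11082 = 11013)
(41146 + 33162)/(-7937 + V) = (41146 + 33162)/(-7937 + 11013) = 74308/3076 = 74308*(1/3076) = 18577/769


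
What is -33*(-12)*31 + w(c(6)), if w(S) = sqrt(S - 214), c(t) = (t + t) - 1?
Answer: 12276 + I*sqrt(203) ≈ 12276.0 + 14.248*I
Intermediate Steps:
c(t) = -1 + 2*t (c(t) = 2*t - 1 = -1 + 2*t)
w(S) = sqrt(-214 + S)
-33*(-12)*31 + w(c(6)) = -33*(-12)*31 + sqrt(-214 + (-1 + 2*6)) = 396*31 + sqrt(-214 + (-1 + 12)) = 12276 + sqrt(-214 + 11) = 12276 + sqrt(-203) = 12276 + I*sqrt(203)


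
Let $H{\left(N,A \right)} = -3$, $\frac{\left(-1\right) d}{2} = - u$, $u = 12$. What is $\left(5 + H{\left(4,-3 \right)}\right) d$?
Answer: $48$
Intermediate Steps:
$d = 24$ ($d = - 2 \left(\left(-1\right) 12\right) = \left(-2\right) \left(-12\right) = 24$)
$\left(5 + H{\left(4,-3 \right)}\right) d = \left(5 - 3\right) 24 = 2 \cdot 24 = 48$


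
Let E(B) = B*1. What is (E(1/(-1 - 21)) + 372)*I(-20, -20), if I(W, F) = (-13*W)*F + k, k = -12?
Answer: -21324898/11 ≈ -1.9386e+6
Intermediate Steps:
I(W, F) = -12 - 13*F*W (I(W, F) = (-13*W)*F - 12 = -13*F*W - 12 = -12 - 13*F*W)
E(B) = B
(E(1/(-1 - 21)) + 372)*I(-20, -20) = (1/(-1 - 21) + 372)*(-12 - 13*(-20)*(-20)) = (1/(-22) + 372)*(-12 - 5200) = (-1/22 + 372)*(-5212) = (8183/22)*(-5212) = -21324898/11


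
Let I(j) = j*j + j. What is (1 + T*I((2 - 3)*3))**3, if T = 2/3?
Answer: 125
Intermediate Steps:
T = 2/3 (T = 2*(1/3) = 2/3 ≈ 0.66667)
I(j) = j + j**2 (I(j) = j**2 + j = j + j**2)
(1 + T*I((2 - 3)*3))**3 = (1 + 2*(((2 - 3)*3)*(1 + (2 - 3)*3))/3)**3 = (1 + 2*((-1*3)*(1 - 1*3))/3)**3 = (1 + 2*(-3*(1 - 3))/3)**3 = (1 + 2*(-3*(-2))/3)**3 = (1 + (2/3)*6)**3 = (1 + 4)**3 = 5**3 = 125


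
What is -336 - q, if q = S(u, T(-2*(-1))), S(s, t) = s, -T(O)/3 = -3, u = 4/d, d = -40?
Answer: -3359/10 ≈ -335.90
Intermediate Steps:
u = -1/10 (u = 4/(-40) = 4*(-1/40) = -1/10 ≈ -0.10000)
T(O) = 9 (T(O) = -3*(-3) = 9)
q = -1/10 ≈ -0.10000
-336 - q = -336 - 1*(-1/10) = -336 + 1/10 = -3359/10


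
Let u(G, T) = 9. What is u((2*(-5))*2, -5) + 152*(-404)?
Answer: -61399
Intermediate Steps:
u((2*(-5))*2, -5) + 152*(-404) = 9 + 152*(-404) = 9 - 61408 = -61399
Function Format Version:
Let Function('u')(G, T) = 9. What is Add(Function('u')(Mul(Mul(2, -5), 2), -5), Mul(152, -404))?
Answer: -61399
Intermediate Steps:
Add(Function('u')(Mul(Mul(2, -5), 2), -5), Mul(152, -404)) = Add(9, Mul(152, -404)) = Add(9, -61408) = -61399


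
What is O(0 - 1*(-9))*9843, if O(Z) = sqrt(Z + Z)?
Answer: 29529*sqrt(2) ≈ 41760.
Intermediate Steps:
O(Z) = sqrt(2)*sqrt(Z) (O(Z) = sqrt(2*Z) = sqrt(2)*sqrt(Z))
O(0 - 1*(-9))*9843 = (sqrt(2)*sqrt(0 - 1*(-9)))*9843 = (sqrt(2)*sqrt(0 + 9))*9843 = (sqrt(2)*sqrt(9))*9843 = (sqrt(2)*3)*9843 = (3*sqrt(2))*9843 = 29529*sqrt(2)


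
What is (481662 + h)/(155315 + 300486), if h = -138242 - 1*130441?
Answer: 212979/455801 ≈ 0.46726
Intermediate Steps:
h = -268683 (h = -138242 - 130441 = -268683)
(481662 + h)/(155315 + 300486) = (481662 - 268683)/(155315 + 300486) = 212979/455801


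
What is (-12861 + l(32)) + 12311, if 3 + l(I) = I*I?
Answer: 471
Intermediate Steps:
l(I) = -3 + I² (l(I) = -3 + I*I = -3 + I²)
(-12861 + l(32)) + 12311 = (-12861 + (-3 + 32²)) + 12311 = (-12861 + (-3 + 1024)) + 12311 = (-12861 + 1021) + 12311 = -11840 + 12311 = 471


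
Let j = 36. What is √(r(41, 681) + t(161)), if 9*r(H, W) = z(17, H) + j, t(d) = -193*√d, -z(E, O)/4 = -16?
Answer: √(100 - 1737*√161)/3 ≈ 49.374*I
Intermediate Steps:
z(E, O) = 64 (z(E, O) = -4*(-16) = 64)
r(H, W) = 100/9 (r(H, W) = (64 + 36)/9 = (⅑)*100 = 100/9)
√(r(41, 681) + t(161)) = √(100/9 - 193*√161)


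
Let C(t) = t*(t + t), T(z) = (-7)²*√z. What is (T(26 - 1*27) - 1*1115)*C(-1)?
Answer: -2230 + 98*I ≈ -2230.0 + 98.0*I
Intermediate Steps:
T(z) = 49*√z
C(t) = 2*t² (C(t) = t*(2*t) = 2*t²)
(T(26 - 1*27) - 1*1115)*C(-1) = (49*√(26 - 1*27) - 1*1115)*(2*(-1)²) = (49*√(26 - 27) - 1115)*(2*1) = (49*√(-1) - 1115)*2 = (49*I - 1115)*2 = (-1115 + 49*I)*2 = -2230 + 98*I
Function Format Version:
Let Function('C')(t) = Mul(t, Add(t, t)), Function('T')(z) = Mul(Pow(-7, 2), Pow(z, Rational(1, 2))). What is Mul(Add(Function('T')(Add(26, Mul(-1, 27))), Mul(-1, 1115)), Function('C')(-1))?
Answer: Add(-2230, Mul(98, I)) ≈ Add(-2230.0, Mul(98.000, I))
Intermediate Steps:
Function('T')(z) = Mul(49, Pow(z, Rational(1, 2)))
Function('C')(t) = Mul(2, Pow(t, 2)) (Function('C')(t) = Mul(t, Mul(2, t)) = Mul(2, Pow(t, 2)))
Mul(Add(Function('T')(Add(26, Mul(-1, 27))), Mul(-1, 1115)), Function('C')(-1)) = Mul(Add(Mul(49, Pow(Add(26, Mul(-1, 27)), Rational(1, 2))), Mul(-1, 1115)), Mul(2, Pow(-1, 2))) = Mul(Add(Mul(49, Pow(Add(26, -27), Rational(1, 2))), -1115), Mul(2, 1)) = Mul(Add(Mul(49, Pow(-1, Rational(1, 2))), -1115), 2) = Mul(Add(Mul(49, I), -1115), 2) = Mul(Add(-1115, Mul(49, I)), 2) = Add(-2230, Mul(98, I))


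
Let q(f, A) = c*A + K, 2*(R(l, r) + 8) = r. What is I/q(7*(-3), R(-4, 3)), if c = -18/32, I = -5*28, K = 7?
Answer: -4480/341 ≈ -13.138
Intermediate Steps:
R(l, r) = -8 + r/2
I = -140
c = -9/16 (c = -18*1/32 = -9/16 ≈ -0.56250)
q(f, A) = 7 - 9*A/16 (q(f, A) = -9*A/16 + 7 = 7 - 9*A/16)
I/q(7*(-3), R(-4, 3)) = -140/(7 - 9*(-8 + (½)*3)/16) = -140/(7 - 9*(-8 + 3/2)/16) = -140/(7 - 9/16*(-13/2)) = -140/(7 + 117/32) = -140/341/32 = -140*32/341 = -4480/341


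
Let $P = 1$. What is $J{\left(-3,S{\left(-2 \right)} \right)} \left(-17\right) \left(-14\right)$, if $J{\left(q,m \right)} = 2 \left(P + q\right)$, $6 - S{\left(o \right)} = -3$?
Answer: $-952$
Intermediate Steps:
$S{\left(o \right)} = 9$ ($S{\left(o \right)} = 6 - -3 = 6 + 3 = 9$)
$J{\left(q,m \right)} = 2 + 2 q$ ($J{\left(q,m \right)} = 2 \left(1 + q\right) = 2 + 2 q$)
$J{\left(-3,S{\left(-2 \right)} \right)} \left(-17\right) \left(-14\right) = \left(2 + 2 \left(-3\right)\right) \left(-17\right) \left(-14\right) = \left(2 - 6\right) \left(-17\right) \left(-14\right) = \left(-4\right) \left(-17\right) \left(-14\right) = 68 \left(-14\right) = -952$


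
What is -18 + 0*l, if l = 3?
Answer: -18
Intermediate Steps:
-18 + 0*l = -18 + 0*3 = -18 + 0 = -18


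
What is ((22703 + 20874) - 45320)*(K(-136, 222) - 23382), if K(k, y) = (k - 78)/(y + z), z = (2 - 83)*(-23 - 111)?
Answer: 75233470963/1846 ≈ 4.0755e+7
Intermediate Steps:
z = 10854 (z = -81*(-134) = 10854)
K(k, y) = (-78 + k)/(10854 + y) (K(k, y) = (k - 78)/(y + 10854) = (-78 + k)/(10854 + y))
((22703 + 20874) - 45320)*(K(-136, 222) - 23382) = ((22703 + 20874) - 45320)*((-78 - 136)/(10854 + 222) - 23382) = (43577 - 45320)*(-214/11076 - 23382) = -1743*((1/11076)*(-214) - 23382) = -1743*(-107/5538 - 23382) = -1743*(-129489623/5538) = 75233470963/1846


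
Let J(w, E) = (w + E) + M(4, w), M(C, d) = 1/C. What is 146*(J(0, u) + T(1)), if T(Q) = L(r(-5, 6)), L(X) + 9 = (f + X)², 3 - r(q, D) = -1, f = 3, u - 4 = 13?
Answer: 16717/2 ≈ 8358.5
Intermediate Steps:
u = 17 (u = 4 + 13 = 17)
r(q, D) = 4 (r(q, D) = 3 - 1*(-1) = 3 + 1 = 4)
L(X) = -9 + (3 + X)²
T(Q) = 40 (T(Q) = 4*(6 + 4) = 4*10 = 40)
J(w, E) = ¼ + E + w (J(w, E) = (w + E) + 1/4 = (E + w) + ¼ = ¼ + E + w)
146*(J(0, u) + T(1)) = 146*((¼ + 17 + 0) + 40) = 146*(69/4 + 40) = 146*(229/4) = 16717/2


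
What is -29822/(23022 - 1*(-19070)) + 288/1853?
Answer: -1268755/2294014 ≈ -0.55307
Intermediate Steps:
-29822/(23022 - 1*(-19070)) + 288/1853 = -29822/(23022 + 19070) + 288*(1/1853) = -29822/42092 + 288/1853 = -29822*1/42092 + 288/1853 = -14911/21046 + 288/1853 = -1268755/2294014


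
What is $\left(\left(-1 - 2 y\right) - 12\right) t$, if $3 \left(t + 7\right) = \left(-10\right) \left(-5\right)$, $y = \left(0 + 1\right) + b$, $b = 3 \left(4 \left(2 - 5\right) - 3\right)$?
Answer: $725$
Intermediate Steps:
$b = -45$ ($b = 3 \left(4 \left(-3\right) - 3\right) = 3 \left(-12 - 3\right) = 3 \left(-15\right) = -45$)
$y = -44$ ($y = \left(0 + 1\right) - 45 = 1 - 45 = -44$)
$t = \frac{29}{3}$ ($t = -7 + \frac{\left(-10\right) \left(-5\right)}{3} = -7 + \frac{1}{3} \cdot 50 = -7 + \frac{50}{3} = \frac{29}{3} \approx 9.6667$)
$\left(\left(-1 - 2 y\right) - 12\right) t = \left(\left(-1 - -88\right) - 12\right) \frac{29}{3} = \left(\left(-1 + 88\right) - 12\right) \frac{29}{3} = \left(87 - 12\right) \frac{29}{3} = 75 \cdot \frac{29}{3} = 725$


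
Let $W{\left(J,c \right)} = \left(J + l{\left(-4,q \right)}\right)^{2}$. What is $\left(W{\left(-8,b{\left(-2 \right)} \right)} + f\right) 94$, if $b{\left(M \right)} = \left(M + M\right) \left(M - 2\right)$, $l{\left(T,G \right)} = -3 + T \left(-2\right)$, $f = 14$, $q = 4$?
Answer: $2162$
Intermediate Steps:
$l{\left(T,G \right)} = -3 - 2 T$
$b{\left(M \right)} = 2 M \left(-2 + M\right)$
$W{\left(J,c \right)} = \left(5 + J\right)^{2}$ ($W{\left(J,c \right)} = \left(J - -5\right)^{2} = \left(J + \left(-3 + 8\right)\right)^{2} = \left(J + 5\right)^{2} = \left(5 + J\right)^{2}$)
$\left(W{\left(-8,b{\left(-2 \right)} \right)} + f\right) 94 = \left(\left(5 - 8\right)^{2} + 14\right) 94 = \left(\left(-3\right)^{2} + 14\right) 94 = \left(9 + 14\right) 94 = 23 \cdot 94 = 2162$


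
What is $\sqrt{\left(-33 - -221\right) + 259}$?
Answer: $\sqrt{447} \approx 21.142$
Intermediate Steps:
$\sqrt{\left(-33 - -221\right) + 259} = \sqrt{\left(-33 + 221\right) + 259} = \sqrt{188 + 259} = \sqrt{447}$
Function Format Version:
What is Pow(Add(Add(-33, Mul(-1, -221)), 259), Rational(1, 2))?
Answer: Pow(447, Rational(1, 2)) ≈ 21.142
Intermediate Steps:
Pow(Add(Add(-33, Mul(-1, -221)), 259), Rational(1, 2)) = Pow(Add(Add(-33, 221), 259), Rational(1, 2)) = Pow(Add(188, 259), Rational(1, 2)) = Pow(447, Rational(1, 2))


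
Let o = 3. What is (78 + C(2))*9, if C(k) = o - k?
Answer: 711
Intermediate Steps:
C(k) = 3 - k
(78 + C(2))*9 = (78 + (3 - 1*2))*9 = (78 + (3 - 2))*9 = (78 + 1)*9 = 79*9 = 711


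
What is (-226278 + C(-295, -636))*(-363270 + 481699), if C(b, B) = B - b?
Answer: -26838261551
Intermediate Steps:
(-226278 + C(-295, -636))*(-363270 + 481699) = (-226278 + (-636 - 1*(-295)))*(-363270 + 481699) = (-226278 + (-636 + 295))*118429 = (-226278 - 341)*118429 = -226619*118429 = -26838261551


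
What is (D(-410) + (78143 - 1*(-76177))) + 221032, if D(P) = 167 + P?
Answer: 375109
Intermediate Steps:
(D(-410) + (78143 - 1*(-76177))) + 221032 = ((167 - 410) + (78143 - 1*(-76177))) + 221032 = (-243 + (78143 + 76177)) + 221032 = (-243 + 154320) + 221032 = 154077 + 221032 = 375109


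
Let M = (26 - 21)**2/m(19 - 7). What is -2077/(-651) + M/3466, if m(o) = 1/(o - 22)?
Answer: 113486/36393 ≈ 3.1183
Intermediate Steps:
m(o) = 1/(-22 + o)
M = -250 (M = (26 - 21)**2/(1/(-22 + (19 - 7))) = 5**2/(1/(-22 + 12)) = 25/(1/(-10)) = 25/(-1/10) = 25*(-10) = -250)
-2077/(-651) + M/3466 = -2077/(-651) - 250/3466 = -2077*(-1/651) - 250*1/3466 = 67/21 - 125/1733 = 113486/36393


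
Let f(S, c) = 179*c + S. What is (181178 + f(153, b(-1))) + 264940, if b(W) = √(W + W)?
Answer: 446271 + 179*I*√2 ≈ 4.4627e+5 + 253.14*I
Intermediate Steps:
b(W) = √2*√W (b(W) = √(2*W) = √2*√W)
f(S, c) = S + 179*c
(181178 + f(153, b(-1))) + 264940 = (181178 + (153 + 179*(√2*√(-1)))) + 264940 = (181178 + (153 + 179*(√2*I))) + 264940 = (181178 + (153 + 179*(I*√2))) + 264940 = (181178 + (153 + 179*I*√2)) + 264940 = (181331 + 179*I*√2) + 264940 = 446271 + 179*I*√2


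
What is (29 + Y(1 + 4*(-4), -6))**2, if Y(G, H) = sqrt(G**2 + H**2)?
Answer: 1102 + 174*sqrt(29) ≈ 2039.0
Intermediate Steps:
(29 + Y(1 + 4*(-4), -6))**2 = (29 + sqrt((1 + 4*(-4))**2 + (-6)**2))**2 = (29 + sqrt((1 - 16)**2 + 36))**2 = (29 + sqrt((-15)**2 + 36))**2 = (29 + sqrt(225 + 36))**2 = (29 + sqrt(261))**2 = (29 + 3*sqrt(29))**2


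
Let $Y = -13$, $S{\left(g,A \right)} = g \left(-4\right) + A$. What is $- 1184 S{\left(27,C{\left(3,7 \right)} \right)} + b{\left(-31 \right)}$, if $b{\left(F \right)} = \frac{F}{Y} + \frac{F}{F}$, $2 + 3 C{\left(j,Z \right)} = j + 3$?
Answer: $\frac{4925572}{39} \approx 1.263 \cdot 10^{5}$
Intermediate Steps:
$C{\left(j,Z \right)} = \frac{1}{3} + \frac{j}{3}$ ($C{\left(j,Z \right)} = - \frac{2}{3} + \frac{j + 3}{3} = - \frac{2}{3} + \frac{3 + j}{3} = - \frac{2}{3} + \left(1 + \frac{j}{3}\right) = \frac{1}{3} + \frac{j}{3}$)
$S{\left(g,A \right)} = A - 4 g$ ($S{\left(g,A \right)} = - 4 g + A = A - 4 g$)
$b{\left(F \right)} = 1 - \frac{F}{13}$ ($b{\left(F \right)} = \frac{F}{-13} + \frac{F}{F} = F \left(- \frac{1}{13}\right) + 1 = - \frac{F}{13} + 1 = 1 - \frac{F}{13}$)
$- 1184 S{\left(27,C{\left(3,7 \right)} \right)} + b{\left(-31 \right)} = - 1184 \left(\left(\frac{1}{3} + \frac{1}{3} \cdot 3\right) - 108\right) + \left(1 - - \frac{31}{13}\right) = - 1184 \left(\left(\frac{1}{3} + 1\right) - 108\right) + \left(1 + \frac{31}{13}\right) = - 1184 \left(\frac{4}{3} - 108\right) + \frac{44}{13} = \left(-1184\right) \left(- \frac{320}{3}\right) + \frac{44}{13} = \frac{378880}{3} + \frac{44}{13} = \frac{4925572}{39}$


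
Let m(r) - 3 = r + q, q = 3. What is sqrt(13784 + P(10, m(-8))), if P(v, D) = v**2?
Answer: 2*sqrt(3471) ≈ 117.83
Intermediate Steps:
m(r) = 6 + r (m(r) = 3 + (r + 3) = 3 + (3 + r) = 6 + r)
sqrt(13784 + P(10, m(-8))) = sqrt(13784 + 10**2) = sqrt(13784 + 100) = sqrt(13884) = 2*sqrt(3471)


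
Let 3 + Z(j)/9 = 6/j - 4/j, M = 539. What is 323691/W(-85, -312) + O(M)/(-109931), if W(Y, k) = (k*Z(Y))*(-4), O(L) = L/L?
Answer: -1008205096303/105776487648 ≈ -9.5315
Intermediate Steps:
Z(j) = -27 + 18/j (Z(j) = -27 + 9*(6/j - 4/j) = -27 + 9*(2/j) = -27 + 18/j)
O(L) = 1
W(Y, k) = -4*k*(-27 + 18/Y) (W(Y, k) = (k*(-27 + 18/Y))*(-4) = -4*k*(-27 + 18/Y))
323691/W(-85, -312) + O(M)/(-109931) = 323691/(108*(-312) - 72*(-312)/(-85)) + 1/(-109931) = 323691/(-33696 - 72*(-312)*(-1/85)) + 1*(-1/109931) = 323691/(-33696 - 22464/85) - 1/109931 = 323691/(-2886624/85) - 1/109931 = 323691*(-85/2886624) - 1/109931 = -9171245/962208 - 1/109931 = -1008205096303/105776487648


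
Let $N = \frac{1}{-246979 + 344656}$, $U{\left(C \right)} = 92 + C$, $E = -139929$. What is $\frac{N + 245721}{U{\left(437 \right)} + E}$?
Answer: $- \frac{12000645059}{6808086900} \approx -1.7627$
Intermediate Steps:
$N = \frac{1}{97677} \approx 1.0238 \cdot 10^{-5}$
$\frac{N + 245721}{U{\left(437 \right)} + E} = \frac{\frac{1}{97677} + 245721}{\left(92 + 437\right) - 139929} = \frac{24001290118}{97677 \left(529 - 139929\right)} = \frac{24001290118}{97677 \left(-139400\right)} = \frac{24001290118}{97677} \left(- \frac{1}{139400}\right) = - \frac{12000645059}{6808086900}$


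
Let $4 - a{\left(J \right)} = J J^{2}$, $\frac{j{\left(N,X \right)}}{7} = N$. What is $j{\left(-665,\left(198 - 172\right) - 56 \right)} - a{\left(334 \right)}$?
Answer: $37255045$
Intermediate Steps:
$j{\left(N,X \right)} = 7 N$
$a{\left(J \right)} = 4 - J^{3}$ ($a{\left(J \right)} = 4 - J J^{2} = 4 - J^{3}$)
$j{\left(-665,\left(198 - 172\right) - 56 \right)} - a{\left(334 \right)} = 7 \left(-665\right) - \left(4 - 334^{3}\right) = -4655 - \left(4 - 37259704\right) = -4655 - -37259700 = -4655 + 37259700 = 37255045$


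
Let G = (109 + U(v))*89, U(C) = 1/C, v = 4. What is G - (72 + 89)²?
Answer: -64791/4 ≈ -16198.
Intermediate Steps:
G = 38893/4 (G = (109 + 1/4)*89 = (109 + ¼)*89 = (437/4)*89 = 38893/4 ≈ 9723.3)
G - (72 + 89)² = 38893/4 - (72 + 89)² = 38893/4 - 1*161² = 38893/4 - 1*25921 = 38893/4 - 25921 = -64791/4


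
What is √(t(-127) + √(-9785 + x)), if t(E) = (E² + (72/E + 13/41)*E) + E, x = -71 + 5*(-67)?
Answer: √(26952703 + 1681*I*√10191)/41 ≈ 126.63 + 0.39862*I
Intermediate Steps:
x = -406 (x = -71 - 335 = -406)
t(E) = E + E² + E*(13/41 + 72/E) (t(E) = (E² + (72/E + 13*(1/41))*E) + E = (E² + (72/E + 13/41)*E) + E = (E² + (13/41 + 72/E)*E) + E = (E² + E*(13/41 + 72/E)) + E = E + E² + E*(13/41 + 72/E))
√(t(-127) + √(-9785 + x)) = √((72 + (-127)² + (54/41)*(-127)) + √(-9785 - 406)) = √((72 + 16129 - 6858/41) + √(-10191)) = √(657383/41 + I*√10191)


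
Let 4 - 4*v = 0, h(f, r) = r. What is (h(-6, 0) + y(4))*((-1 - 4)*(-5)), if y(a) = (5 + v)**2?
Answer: 900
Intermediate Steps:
v = 1 (v = 1 - 1/4*0 = 1 + 0 = 1)
y(a) = 36 (y(a) = (5 + 1)**2 = 6**2 = 36)
(h(-6, 0) + y(4))*((-1 - 4)*(-5)) = (0 + 36)*((-1 - 4)*(-5)) = 36*(-5*(-5)) = 36*25 = 900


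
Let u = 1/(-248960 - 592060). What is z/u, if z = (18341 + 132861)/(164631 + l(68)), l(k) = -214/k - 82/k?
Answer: -2161786402680/2798653 ≈ -7.7244e+5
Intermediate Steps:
l(k) = -296/k
z = 2570434/2798653 (z = (18341 + 132861)/(164631 - 296/68) = 151202/(164631 - 296*1/68) = 151202/(164631 - 74/17) = 151202/(2798653/17) = 151202*(17/2798653) = 2570434/2798653 ≈ 0.91845)
u = -1/841020 (u = 1/(-841020) = -1/841020 ≈ -1.1890e-6)
z/u = 2570434/(2798653*(-1/841020)) = (2570434/2798653)*(-841020) = -2161786402680/2798653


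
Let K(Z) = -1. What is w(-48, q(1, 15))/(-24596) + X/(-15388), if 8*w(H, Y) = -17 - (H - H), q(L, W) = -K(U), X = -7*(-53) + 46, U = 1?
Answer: -20447665/756966496 ≈ -0.027013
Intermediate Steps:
X = 417 (X = 371 + 46 = 417)
q(L, W) = 1 (q(L, W) = -1*(-1) = 1)
w(H, Y) = -17/8 (w(H, Y) = (-17 - (H - H))/8 = (-17 - 1*0)/8 = (-17 + 0)/8 = (⅛)*(-17) = -17/8)
w(-48, q(1, 15))/(-24596) + X/(-15388) = -17/8/(-24596) + 417/(-15388) = -17/8*(-1/24596) + 417*(-1/15388) = 17/196768 - 417/15388 = -20447665/756966496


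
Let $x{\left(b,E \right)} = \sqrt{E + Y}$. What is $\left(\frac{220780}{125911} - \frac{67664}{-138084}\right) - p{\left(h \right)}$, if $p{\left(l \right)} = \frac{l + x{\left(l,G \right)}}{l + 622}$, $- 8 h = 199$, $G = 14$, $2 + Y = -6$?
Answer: $\frac{15450236911}{6761179497} - \frac{8 \sqrt{6}}{4777} \approx 2.281$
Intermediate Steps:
$Y = -8$ ($Y = -2 - 6 = -8$)
$x{\left(b,E \right)} = \sqrt{-8 + E}$ ($x{\left(b,E \right)} = \sqrt{E - 8} = \sqrt{-8 + E}$)
$h = - \frac{199}{8}$ ($h = \left(- \frac{1}{8}\right) 199 = - \frac{199}{8} \approx -24.875$)
$p{\left(l \right)} = \frac{l + \sqrt{6}}{622 + l}$ ($p{\left(l \right)} = \frac{l + \sqrt{-8 + 14}}{l + 622} = \frac{l + \sqrt{6}}{622 + l}$)
$\left(\frac{220780}{125911} - \frac{67664}{-138084}\right) - p{\left(h \right)} = \left(\frac{220780}{125911} - \frac{67664}{-138084}\right) - \frac{- \frac{199}{8} + \sqrt{6}}{622 - \frac{199}{8}} = \left(220780 \cdot \frac{1}{125911} - - \frac{16916}{34521}\right) - \frac{- \frac{199}{8} + \sqrt{6}}{\frac{4777}{8}} = \left(\frac{2660}{1517} + \frac{16916}{34521}\right) - \frac{8 \left(- \frac{199}{8} + \sqrt{6}\right)}{4777} = \frac{3175336}{1415361} - \left(- \frac{199}{4777} + \frac{8 \sqrt{6}}{4777}\right) = \frac{3175336}{1415361} + \left(\frac{199}{4777} - \frac{8 \sqrt{6}}{4777}\right) = \frac{15450236911}{6761179497} - \frac{8 \sqrt{6}}{4777}$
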